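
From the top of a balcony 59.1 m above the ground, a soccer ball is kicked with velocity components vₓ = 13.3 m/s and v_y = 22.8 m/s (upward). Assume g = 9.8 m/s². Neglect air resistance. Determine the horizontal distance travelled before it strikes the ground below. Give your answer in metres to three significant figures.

With up positive and y = 0 at the ground: y(t) = 59.1 + (22.80) t − 4.900 t². Setting y = 0 and taking the positive root: t = [22.80 + √(22.80² + 2·9.80·59.1)] / 9.80 = (22.80 + 40.97) / 9.80 = 6.507 s.
Horizontal distance: R = vₓ t = 13.30 × 6.507 = 86.54 m.

86.5 m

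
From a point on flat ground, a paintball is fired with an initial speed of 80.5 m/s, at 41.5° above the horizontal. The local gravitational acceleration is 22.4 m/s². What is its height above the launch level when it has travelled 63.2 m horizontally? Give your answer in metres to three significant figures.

43.6 m

Resolve: vₓ = 80.50 cos 41.5° = 60.29 m/s and v_y0 = 80.50 sin 41.5° = 53.34 m/s.
Time to reach x = 63.2 m: t = x/vₓ = 63.2/60.29 = 1.048 s.
Height: y = v_y0 t − ½ g t² = 53.34 × 1.048 − 11.20 × 1.048² = 55.91 − 12.31 = 43.61 m.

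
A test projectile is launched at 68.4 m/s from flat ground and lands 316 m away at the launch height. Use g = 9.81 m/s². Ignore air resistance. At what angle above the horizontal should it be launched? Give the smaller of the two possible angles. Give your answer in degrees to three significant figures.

R = v₀² sin 2θ / g gives sin 2θ = gR/v₀² = 9.81·316/68.4² = 0.6626.
2θ = 41.50° or 180° − 41.50° = 138.5°, so θ = 20.75° or 69.25°.
The smaller angle is 20.75°.

20.7°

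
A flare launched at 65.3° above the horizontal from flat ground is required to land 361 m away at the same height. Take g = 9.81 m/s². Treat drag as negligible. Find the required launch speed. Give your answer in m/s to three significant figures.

On level ground R = v₀² sin 2θ / g ⇒ v₀ = √(gR / sin 2θ).
v₀ = √(9.81 × 361 / sin 130.6°) = √(3541 / 0.7593) = √4664.2 = 68.30 m/s.

68.3 m/s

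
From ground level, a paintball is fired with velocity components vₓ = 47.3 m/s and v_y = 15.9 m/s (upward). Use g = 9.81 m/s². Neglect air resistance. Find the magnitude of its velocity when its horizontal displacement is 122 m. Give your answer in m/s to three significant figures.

48.2 m/s

Time to reach x = 122 m: t = x/vₓ = 122/47.30 = 2.579 s.
Vertical velocity there: v_y = v_y0 − g t = 15.90 − 9.81 × 2.579 = −9.403 m/s.
Speed: √(vₓ² + v_y²) = √(47.30² + 9.403²) = 48.23 m/s.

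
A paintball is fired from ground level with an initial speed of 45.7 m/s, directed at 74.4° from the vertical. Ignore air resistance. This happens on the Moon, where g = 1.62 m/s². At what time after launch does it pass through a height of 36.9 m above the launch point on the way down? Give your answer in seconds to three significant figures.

11.0 s

Horizontal component vₓ = 45.70 sin 74.4° = 44.02 m/s; vertical v_y0 = 45.70 cos 74.4° = 12.29 m/s.
Height y(t) = 12.29 t − 0.8100 t² = 36.9 gives 0.8100 t² − 12.29 t + 36.9 = 0.
t = [12.29 ± √(12.29² − 2·1.62·36.9)] / 1.62 = (12.29 ± 5.611) / 1.62, so t = 4.123 s or t = 11.05 s.
The descending-branch root is 11.05 s.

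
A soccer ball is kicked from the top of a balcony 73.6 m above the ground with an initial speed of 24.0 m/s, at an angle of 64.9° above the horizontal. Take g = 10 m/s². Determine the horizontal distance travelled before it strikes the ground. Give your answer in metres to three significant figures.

Resolve: vₓ = 24.00 cos 64.9° = 10.18 m/s and v_y0 = 24.00 sin 64.9° = 21.73 m/s.
With up positive and y = 0 at the ground: y(t) = 73.6 + (21.73) t − 5.000 t². Setting y = 0 and taking the positive root: t = [21.73 + √(21.73² + 2·10.0·73.6)] / 10.0 = (21.73 + 44.09) / 10.0 = 6.583 s.
Horizontal distance: R = vₓ t = 10.18 × 6.583 = 67.02 m.

67.0 m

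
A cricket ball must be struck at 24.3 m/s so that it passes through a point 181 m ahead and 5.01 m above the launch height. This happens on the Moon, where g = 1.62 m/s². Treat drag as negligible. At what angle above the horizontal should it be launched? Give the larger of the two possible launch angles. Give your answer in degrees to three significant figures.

75.0°

Trajectory: y = x tanθ − g x² (1 + tan²θ)/(2v₀²). With x = 181, y = 5.01, v₀ = 24.3, g = 1.62:
44.94 tan²θ − 181 tanθ + (49.95) = 0.
tanθ = [181 ± √(181² − 4 × 44.94 × (49.95))] / (2 × 44.94) = (181 ± 154.2) / 89.88, giving tanθ = 0.2980 or 3.730.
θ = 16.59° or 74.99°; the larger is 74.99°.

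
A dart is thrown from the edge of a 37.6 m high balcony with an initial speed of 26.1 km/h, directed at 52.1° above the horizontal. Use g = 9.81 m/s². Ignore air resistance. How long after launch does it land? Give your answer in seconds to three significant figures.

3.41 s

Convert: 26.1 km/h = 26.1/3.6 = 7.250 m/s.
vₓ = 7.250 cos 52.1° = 4.454 m/s; v_y0 = 7.250 sin 52.1° = 5.721 m/s.
With up positive and y = 0 at the ground: y(t) = 37.6 + (5.721) t − 4.905 t². Setting y = 0 and taking the positive root: t = [5.721 + √(5.721² + 2·9.81·37.6)] / 9.81 = (5.721 + 27.76) / 9.81 = 3.413 s.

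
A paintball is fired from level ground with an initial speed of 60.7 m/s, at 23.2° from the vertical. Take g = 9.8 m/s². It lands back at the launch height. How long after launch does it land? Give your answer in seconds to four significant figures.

Components: vₓ = 60.70 sin 23.2° = 23.91 m/s, v_y0 = 60.70 cos 23.2° = 55.79 m/s.
Landing at launch height ⇒ T = 2 v_y0 / g = 2 × 55.79 / 9.80 = 11.39 s.

11.39 s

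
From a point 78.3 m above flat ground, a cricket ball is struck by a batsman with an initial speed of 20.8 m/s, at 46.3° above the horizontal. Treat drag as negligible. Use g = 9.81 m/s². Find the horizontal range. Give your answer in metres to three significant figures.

Resolve: vₓ = 20.80 cos 46.3° = 14.37 m/s and v_y0 = 20.80 sin 46.3° = 15.04 m/s.
The projectile lands when y = 78.3 + (15.04) t − ½·9.81·t² = 0. Positive root: t = (15.04 + √(15.04² + 2·9.81·78.3)) / 9.81 = (15.04 + 41.98) / 9.81 = 5.812 s.
Horizontal distance: R = vₓ t = 14.37 × 5.812 = 83.52 m.

83.5 m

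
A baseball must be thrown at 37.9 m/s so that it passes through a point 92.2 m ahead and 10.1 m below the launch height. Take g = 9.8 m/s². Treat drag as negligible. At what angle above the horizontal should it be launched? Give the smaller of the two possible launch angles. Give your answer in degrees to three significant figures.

Trajectory: y = x tanθ − g x² (1 + tan²θ)/(2v₀²). With x = 92.2, y = −10.1, v₀ = 37.9, g = 9.80:
29.00 tan²θ − 92.2 tanθ + (18.90) = 0.
tanθ = [92.2 ± √(92.2² − 4 × 29.00 × (18.90))] / (2 × 29.00) = (92.2 ± 79.43) / 58.00, giving tanθ = 0.2202 or 2.959.
θ = 12.42° or 71.33°; the smaller is 12.42°.

12.4°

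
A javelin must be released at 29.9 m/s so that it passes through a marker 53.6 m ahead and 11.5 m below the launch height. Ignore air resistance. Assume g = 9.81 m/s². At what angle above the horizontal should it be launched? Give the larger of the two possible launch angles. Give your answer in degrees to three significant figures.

73.2°

Trajectory: y = x tanθ − g x² (1 + tan²θ)/(2v₀²). With x = 53.6, y = −11.5, v₀ = 29.9, g = 9.81:
15.76 tan²θ − 53.6 tanθ + (4.263) = 0.
tanθ = [53.6 ± √(53.6² − 4 × 15.76 × (4.263))] / (2 × 15.76) = (53.6 ± 51.03) / 31.53, giving tanθ = 0.08148 or 3.319.
θ = 4.658° or 73.23°; the larger is 73.23°.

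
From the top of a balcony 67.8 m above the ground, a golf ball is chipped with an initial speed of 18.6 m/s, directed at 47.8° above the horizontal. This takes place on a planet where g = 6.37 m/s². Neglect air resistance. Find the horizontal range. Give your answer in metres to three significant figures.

90.7 m

Components: vₓ = 18.60 cos 47.8° = 12.49 m/s, v_y0 = 18.60 sin 47.8° = 13.78 m/s.
The projectile lands when y = 67.8 + (13.78) t − ½·6.37·t² = 0. Positive root: t = (13.78 + √(13.78² + 2·6.37·67.8)) / 6.37 = (13.78 + 32.46) / 6.37 = 7.259 s.
Horizontal distance: R = vₓ t = 12.49 × 7.259 = 90.69 m.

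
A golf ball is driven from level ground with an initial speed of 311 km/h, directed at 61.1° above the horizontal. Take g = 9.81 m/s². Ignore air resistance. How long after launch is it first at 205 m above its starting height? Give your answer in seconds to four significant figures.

Convert: 311 km/h = 311/3.6 = 86.39 m/s.
Components: vₓ = 86.39 cos 61.1° = 41.75 m/s, v_y0 = 86.39 sin 61.1° = 75.63 m/s.
Set y = v_y0 t − ½ g t² = 205: 4.905 t² − 75.63 t + 205 = 0.
t = [75.63 ± √(75.63² − 2·9.81·205)] / 9.81 = (75.63 ± 41.21) / 9.81, so t = 3.509 s or t = 11.91 s.
The first (ascending) time is 3.509 s.

3.509 s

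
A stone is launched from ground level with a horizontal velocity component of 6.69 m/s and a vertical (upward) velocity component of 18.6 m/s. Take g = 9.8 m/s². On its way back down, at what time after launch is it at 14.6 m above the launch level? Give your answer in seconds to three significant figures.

Height y(t) = 18.60 t − 4.900 t² = 14.6 gives 4.900 t² − 18.60 t + 14.6 = 0.
t = [18.60 ± √(18.60² − 2·9.80·14.6)] / 9.80 = (18.60 ± 7.733) / 9.80, so t = 1.109 s or t = 2.687 s.
The descending-branch root is 2.687 s.

2.69 s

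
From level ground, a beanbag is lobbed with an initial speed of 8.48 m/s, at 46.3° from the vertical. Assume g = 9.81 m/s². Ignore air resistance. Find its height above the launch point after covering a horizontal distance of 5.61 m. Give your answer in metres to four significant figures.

Horizontal component vₓ = 8.480 sin 46.3° = 6.131 m/s; vertical v_y0 = 8.480 cos 46.3° = 5.859 m/s.
At x = 5.61 m, t = x/vₓ = 5.61/6.131 = 0.9151 s.
Height: y = v_y0 t − ½ g t² = 5.859 × 0.9151 − 4.905 × 0.9151² = 5.361 − 4.107 = 1.254 m.

1.254 m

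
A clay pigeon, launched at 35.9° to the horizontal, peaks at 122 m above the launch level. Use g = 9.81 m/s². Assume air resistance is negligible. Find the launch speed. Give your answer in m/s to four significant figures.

83.44 m/s

At the peak v_y = 0, so v_y0 = √(2gH) = √(2 × 9.81 × 122) = 48.92 m/s.
v_y0 = v₀ sin θ ⇒ v₀ = 48.92 / sin 35.9° = 83.44 m/s.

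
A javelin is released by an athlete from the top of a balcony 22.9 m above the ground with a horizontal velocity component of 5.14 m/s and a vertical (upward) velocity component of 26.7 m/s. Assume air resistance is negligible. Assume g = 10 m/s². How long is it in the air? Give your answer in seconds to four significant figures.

6.092 s

Vertical motion (up positive, ground at y = 0): 5.000 t² − (26.70) t − 22.9 = 0, so t = (26.70 + √(26.70² + 2·10.0·22.9)) / 10.0 = (26.70 + 34.22) / 10.0 = 6.092 s.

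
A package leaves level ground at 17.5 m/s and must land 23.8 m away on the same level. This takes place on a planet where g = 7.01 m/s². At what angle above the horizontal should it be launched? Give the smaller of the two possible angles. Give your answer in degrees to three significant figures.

Level-ground range R = v₀² sin(2θ)/g ⇒ sin(2θ) = gR/v₀² = 7.01 × 23.8 / 17.5² = 0.5448.
2θ = 33.01° or 180° − 33.01° = 147.0°, so θ = 16.50° or 73.50°.
The smaller angle is 16.50°.

16.5°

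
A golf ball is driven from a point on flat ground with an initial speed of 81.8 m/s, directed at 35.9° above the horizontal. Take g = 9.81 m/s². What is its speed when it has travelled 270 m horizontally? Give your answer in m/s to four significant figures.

66.74 m/s

Components: vₓ = 81.80 cos 35.9° = 66.26 m/s, v_y0 = 81.80 sin 35.9° = 47.97 m/s.
x = vₓ t ⇒ t = 270/66.26 = 4.075 s.
Vertical velocity there: v_y = v_y0 − g t = 47.97 − 9.81 × 4.075 = 7.992 m/s.
Speed: √(vₓ² + v_y²) = √(66.26² + 7.992²) = 66.74 m/s.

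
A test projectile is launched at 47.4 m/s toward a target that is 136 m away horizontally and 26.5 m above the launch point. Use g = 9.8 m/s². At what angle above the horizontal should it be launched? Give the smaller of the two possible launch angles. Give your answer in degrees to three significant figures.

Trajectory: y = x tanθ − g x² (1 + tan²θ)/(2v₀²). With x = 136, y = 26.5, v₀ = 47.4, g = 9.80:
40.34 tan²θ − 136 tanθ + (66.84) = 0.
tanθ = [136 ± √(136² − 4 × 40.34 × (66.84))] / (2 × 40.34) = (136 ± 87.81) / 80.68, giving tanθ = 0.5973 or 2.774.
θ = 30.85° or 70.18°; the smaller is 30.85°.

30.8°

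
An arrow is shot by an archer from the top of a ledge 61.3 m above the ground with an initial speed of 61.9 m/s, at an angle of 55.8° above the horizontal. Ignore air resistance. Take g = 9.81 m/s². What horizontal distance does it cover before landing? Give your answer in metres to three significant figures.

vₓ = 61.90 cos 55.8° = 34.79 m/s; v_y0 = 61.90 sin 55.8° = 51.20 m/s.
The projectile lands when y = 61.3 + (51.20) t − ½·9.81·t² = 0. Positive root: t = (51.20 + √(51.20² + 2·9.81·61.3)) / 9.81 = (51.20 + 61.84) / 9.81 = 11.52 s.
Horizontal distance: R = vₓ t = 34.79 × 11.52 = 400.9 m.

401 m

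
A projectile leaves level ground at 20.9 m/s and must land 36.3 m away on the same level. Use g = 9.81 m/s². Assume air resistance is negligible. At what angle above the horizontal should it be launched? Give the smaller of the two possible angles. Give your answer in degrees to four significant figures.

27.31°

R = v₀² sin 2θ / g gives sin 2θ = gR/v₀² = 9.81·36.3/20.9² = 0.8152.
2θ = 54.61° or 180° − 54.61° = 125.4°, so θ = 27.31° or 62.69°.
The smaller angle is 27.31°.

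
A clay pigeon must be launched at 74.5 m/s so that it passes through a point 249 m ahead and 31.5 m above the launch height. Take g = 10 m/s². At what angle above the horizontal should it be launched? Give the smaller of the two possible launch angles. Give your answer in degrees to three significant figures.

Trajectory: y = x tanθ − g x² (1 + tan²θ)/(2v₀²). With x = 249, y = 31.5, v₀ = 74.5, g = 10.0:
55.85 tan²θ − 249 tanθ + (87.35) = 0.
tanθ = [249 ± √(249² − 4 × 55.85 × (87.35))] / (2 × 55.85) = (249 ± 206.1) / 111.7, giving tanθ = 0.3839 or 4.074.
θ = 21.00° or 76.21°; the smaller is 21.00°.

21.0°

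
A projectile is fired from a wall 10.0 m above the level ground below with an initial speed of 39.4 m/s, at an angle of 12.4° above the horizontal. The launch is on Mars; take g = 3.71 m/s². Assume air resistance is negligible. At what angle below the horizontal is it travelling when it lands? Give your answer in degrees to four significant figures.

17.42°

vₓ = 39.40 cos 12.4° = 38.48 m/s; v_y0 = 39.40 sin 12.4° = 8.461 m/s.
With up positive and y = 0 at the ground: y(t) = 10.0 + (8.461) t − 1.855 t². Setting y = 0 and taking the positive root: t = [8.461 + √(8.461² + 2·3.71·10.0)] / 3.71 = (8.461 + 12.07) / 3.71 = 5.535 s.
At impact: v_y = v_y0 − g t = −12.07 m/s; vₓ = 38.48 m/s.
Angle below horizontal: arctan(|v_y|/vₓ) = arctan(12.07/38.48) = 17.42°.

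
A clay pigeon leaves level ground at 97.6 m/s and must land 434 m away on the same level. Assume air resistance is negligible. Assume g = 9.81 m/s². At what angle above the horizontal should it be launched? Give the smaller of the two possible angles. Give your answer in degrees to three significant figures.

Level-ground range R = v₀² sin(2θ)/g ⇒ sin(2θ) = gR/v₀² = 9.81 × 434 / 97.6² = 0.4470.
2θ = 26.55° or 180° − 26.55° = 153.5°, so θ = 13.27° or 76.73°.
The smaller angle is 13.27°.

13.3°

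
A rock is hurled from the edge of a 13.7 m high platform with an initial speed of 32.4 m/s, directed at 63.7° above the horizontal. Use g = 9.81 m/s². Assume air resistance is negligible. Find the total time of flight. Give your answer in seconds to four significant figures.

Horizontal component vₓ = 32.40 cos 63.7° = 14.36 m/s; vertical v_y0 = 32.40 sin 63.7° = 29.05 m/s.
The projectile lands when y = 13.7 + (29.05) t − ½·9.81·t² = 0. Positive root: t = (29.05 + √(29.05² + 2·9.81·13.7)) / 9.81 = (29.05 + 33.35) / 9.81 = 6.361 s.

6.361 s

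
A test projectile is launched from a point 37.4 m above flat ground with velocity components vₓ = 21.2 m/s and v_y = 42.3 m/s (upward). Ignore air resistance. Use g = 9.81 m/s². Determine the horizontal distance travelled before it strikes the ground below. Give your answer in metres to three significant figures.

200 m

The projectile lands when y = 37.4 + (42.30) t − ½·9.81·t² = 0. Positive root: t = (42.30 + √(42.30² + 2·9.81·37.4)) / 9.81 = (42.30 + 50.23) / 9.81 = 9.432 s.
Horizontal distance: R = vₓ t = 21.20 × 9.432 = 200.0 m.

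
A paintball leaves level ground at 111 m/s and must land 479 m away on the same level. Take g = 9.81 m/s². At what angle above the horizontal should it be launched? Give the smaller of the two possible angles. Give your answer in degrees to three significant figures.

11.2°

From R = (v₀²/g) sin 2θ: sin 2θ = 9.81 × 479 / 12321 = 0.3814.
2θ = 22.42° or 180° − 22.42° = 157.6°, so θ = 11.21° or 78.79°.
The smaller angle is 11.21°.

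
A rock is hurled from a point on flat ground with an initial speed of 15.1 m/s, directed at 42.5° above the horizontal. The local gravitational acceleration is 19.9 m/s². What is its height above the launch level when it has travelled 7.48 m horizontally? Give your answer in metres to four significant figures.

2.362 m

Resolve: vₓ = 15.10 cos 42.5° = 11.13 m/s and v_y0 = 15.10 sin 42.5° = 10.20 m/s.
At x = 7.48 m, t = x/vₓ = 7.48/11.13 = 0.6719 s.
Height: y = v_y0 t − ½ g t² = 10.20 × 0.6719 − 9.950 × 0.6719² = 6.854 − 4.492 = 2.362 m.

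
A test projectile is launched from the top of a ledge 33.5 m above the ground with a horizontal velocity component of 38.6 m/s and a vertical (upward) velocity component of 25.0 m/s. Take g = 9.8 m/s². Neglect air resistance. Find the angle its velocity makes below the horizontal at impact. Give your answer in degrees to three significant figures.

42.8°

The projectile lands when y = 33.5 + (25.00) t − ½·9.80·t² = 0. Positive root: t = (25.00 + √(25.00² + 2·9.80·33.5)) / 9.80 = (25.00 + 35.80) / 9.80 = 6.204 s.
At impact: v_y = v_y0 − g t = −35.80 m/s; vₓ = 38.60 m/s.
Angle below horizontal: arctan(|v_y|/vₓ) = arctan(35.80/38.60) = 42.84°.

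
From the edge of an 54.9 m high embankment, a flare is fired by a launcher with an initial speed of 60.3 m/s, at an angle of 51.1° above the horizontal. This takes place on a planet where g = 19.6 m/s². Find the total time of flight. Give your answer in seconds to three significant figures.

5.76 s

Horizontal component vₓ = 60.30 cos 51.1° = 37.87 m/s; vertical v_y0 = 60.30 sin 51.1° = 46.93 m/s.
With up positive and y = 0 at the ground: y(t) = 54.9 + (46.93) t − 9.800 t². Setting y = 0 and taking the positive root: t = [46.93 + √(46.93² + 2·19.6·54.9)] / 19.6 = (46.93 + 65.99) / 19.6 = 5.761 s.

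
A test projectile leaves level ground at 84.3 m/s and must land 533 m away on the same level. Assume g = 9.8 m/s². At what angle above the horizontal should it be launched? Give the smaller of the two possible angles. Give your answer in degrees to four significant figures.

R = v₀² sin 2θ / g gives sin 2θ = gR/v₀² = 9.80·533/84.3² = 0.7350.
2θ = 47.31° or 180° − 47.31° = 132.7°, so θ = 23.65° or 66.35°.
The smaller angle is 23.65°.

23.65°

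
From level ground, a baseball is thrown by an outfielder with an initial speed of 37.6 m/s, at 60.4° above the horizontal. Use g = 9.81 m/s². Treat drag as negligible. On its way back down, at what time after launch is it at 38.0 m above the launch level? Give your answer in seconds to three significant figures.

5.17 s

Components: vₓ = 37.60 cos 60.4° = 18.57 m/s, v_y0 = 37.60 sin 60.4° = 32.69 m/s.
Height y(t) = 32.69 t − 4.905 t² = 38.0 gives 4.905 t² − 32.69 t + 38.0 = 0.
t = [32.69 ± √(32.69² − 2·9.81·38.0)] / 9.81 = (32.69 ± 17.98) / 9.81, so t = 1.500 s or t = 5.165 s.
The descending-branch root is 5.165 s.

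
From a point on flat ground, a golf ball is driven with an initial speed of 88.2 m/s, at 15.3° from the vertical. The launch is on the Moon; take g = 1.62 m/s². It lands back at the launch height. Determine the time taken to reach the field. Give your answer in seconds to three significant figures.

Resolve: vₓ = 88.20 sin 15.3° = 23.27 m/s and v_y0 = 88.20 cos 15.3° = 85.07 m/s.
Time of flight on level ground: T = 2 v_y0 / g = 2 × 85.07 / 1.62 = 105.0 s.

105 s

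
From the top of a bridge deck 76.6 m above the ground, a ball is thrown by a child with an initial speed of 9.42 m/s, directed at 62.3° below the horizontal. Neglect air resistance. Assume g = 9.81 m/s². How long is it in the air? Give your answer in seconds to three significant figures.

vₓ = 9.420 cos 62.3° = 4.379 m/s; v_y0 = −8.340 m/s (downward).
The projectile lands when y = 76.6 + (−8.340) t − ½·9.81·t² = 0. Positive root: t = (−8.340 + √(8.340² + 2·9.81·76.6)) / 9.81 = (−8.340 + 39.65) / 9.81 = 3.192 s.

3.19 s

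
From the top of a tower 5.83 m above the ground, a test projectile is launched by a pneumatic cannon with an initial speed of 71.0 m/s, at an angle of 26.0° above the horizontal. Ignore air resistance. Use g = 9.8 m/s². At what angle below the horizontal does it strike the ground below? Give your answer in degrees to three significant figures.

vₓ = 71.00 cos 26.0° = 63.81 m/s; v_y0 = 71.00 sin 26.0° = 31.12 m/s.
With up positive and y = 0 at the ground: y(t) = 5.83 + (31.12) t − 4.900 t². Setting y = 0 and taking the positive root: t = [31.12 + √(31.12² + 2·9.80·5.83)] / 9.80 = (31.12 + 32.91) / 9.80 = 6.534 s.
At impact: v_y = v_y0 − g t = −32.91 m/s; vₓ = 63.81 m/s.
Angle below horizontal: arctan(|v_y|/vₓ) = arctan(32.91/63.81) = 27.28°.

27.3°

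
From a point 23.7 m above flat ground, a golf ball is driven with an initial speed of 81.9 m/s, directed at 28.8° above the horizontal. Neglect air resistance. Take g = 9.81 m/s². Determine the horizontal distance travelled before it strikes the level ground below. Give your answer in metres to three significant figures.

618 m

Horizontal component vₓ = 81.90 cos 28.8° = 71.77 m/s; vertical v_y0 = 81.90 sin 28.8° = 39.46 m/s.
The projectile lands when y = 23.7 + (39.46) t − ½·9.81·t² = 0. Positive root: t = (39.46 + √(39.46² + 2·9.81·23.7)) / 9.81 = (39.46 + 44.96) / 9.81 = 8.605 s.
Horizontal distance: R = vₓ t = 71.77 × 8.605 = 617.6 m.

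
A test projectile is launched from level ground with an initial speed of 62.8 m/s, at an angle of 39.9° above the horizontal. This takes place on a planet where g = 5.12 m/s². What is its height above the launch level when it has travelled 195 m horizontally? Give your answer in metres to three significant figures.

Components: vₓ = 62.80 cos 39.9° = 48.18 m/s, v_y0 = 62.80 sin 39.9° = 40.28 m/s.
x = vₓ t ⇒ t = 195/48.18 = 4.047 s.
Height: y = v_y0 t − ½ g t² = 40.28 × 4.047 − 2.560 × 4.047² = 163.0 − 41.94 = 121.1 m.

121 m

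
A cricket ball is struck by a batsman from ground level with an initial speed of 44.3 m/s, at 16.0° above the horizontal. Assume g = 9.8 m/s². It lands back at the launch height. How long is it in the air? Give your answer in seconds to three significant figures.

2.49 s

Horizontal component vₓ = 44.30 cos 16.0° = 42.58 m/s; vertical v_y0 = 44.30 sin 16.0° = 12.21 m/s.
Time of flight on level ground: T = 2 v_y0 / g = 2 × 12.21 / 9.80 = 2.492 s.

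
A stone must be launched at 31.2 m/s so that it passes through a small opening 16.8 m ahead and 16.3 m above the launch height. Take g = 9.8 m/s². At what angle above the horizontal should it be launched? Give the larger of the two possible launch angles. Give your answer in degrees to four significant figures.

Trajectory: y = x tanθ − g x² (1 + tan²θ)/(2v₀²). With x = 16.8, y = 16.3, v₀ = 31.2, g = 9.80:
1.421 tan²θ − 16.8 tanθ + (17.72) = 0.
tanθ = [16.8 ± √(16.8² − 4 × 1.421 × (17.72))] / (2 × 1.421) = (16.8 ± 13.47) / 2.841, giving tanθ = 1.171 or 10.65.
θ = 49.50° or 84.64°; the larger is 84.64°.

84.64°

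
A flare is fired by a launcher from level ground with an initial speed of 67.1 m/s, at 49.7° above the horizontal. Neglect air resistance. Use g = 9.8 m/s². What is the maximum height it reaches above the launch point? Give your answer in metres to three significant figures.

Components: vₓ = 67.10 cos 49.7° = 43.40 m/s, v_y0 = 67.10 sin 49.7° = 51.18 m/s.
Peak height H = v_y0² / (2g) = 2618.9 / 19.60 = 133.6 m.

134 m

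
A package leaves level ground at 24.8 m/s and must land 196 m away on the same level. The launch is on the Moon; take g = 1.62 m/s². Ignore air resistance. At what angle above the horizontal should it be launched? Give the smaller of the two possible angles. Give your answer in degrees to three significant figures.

15.5°

R = v₀² sin 2θ / g gives sin 2θ = gR/v₀² = 1.62·196/24.8² = 0.5163.
2θ = 31.08° or 180° − 31.08° = 148.9°, so θ = 15.54° or 74.46°.
The smaller angle is 15.54°.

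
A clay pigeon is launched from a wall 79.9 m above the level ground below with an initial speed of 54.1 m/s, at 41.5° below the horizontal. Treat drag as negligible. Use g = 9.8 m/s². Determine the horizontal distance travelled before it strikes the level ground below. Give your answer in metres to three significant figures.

72.6 m

Horizontal component vₓ = 54.10 cos 41.5° = 40.52 m/s; vertical v_y0 = −35.85 m/s (downward).
The projectile lands when y = 79.9 + (−35.85) t − ½·9.80·t² = 0. Positive root: t = (−35.85 + √(35.85² + 2·9.80·79.9)) / 9.80 = (−35.85 + 53.40) / 9.80 = 1.791 s.
Horizontal distance: R = vₓ t = 40.52 × 1.791 = 72.55 m.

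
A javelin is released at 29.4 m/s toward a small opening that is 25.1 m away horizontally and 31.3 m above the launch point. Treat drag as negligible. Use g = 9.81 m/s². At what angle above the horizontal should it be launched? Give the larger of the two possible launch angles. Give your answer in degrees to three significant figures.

Trajectory: y = x tanθ − g x² (1 + tan²θ)/(2v₀²). With x = 25.1, y = 31.3, v₀ = 29.4, g = 9.81:
3.575 tan²θ − 25.1 tanθ + (34.88) = 0.
tanθ = [25.1 ± √(25.1² − 4 × 3.575 × (34.88))] / (2 × 3.575) = (25.1 ± 11.46) / 7.150, giving tanθ = 1.908 or 5.113.
θ = 62.34° or 78.93°; the larger is 78.93°.

78.9°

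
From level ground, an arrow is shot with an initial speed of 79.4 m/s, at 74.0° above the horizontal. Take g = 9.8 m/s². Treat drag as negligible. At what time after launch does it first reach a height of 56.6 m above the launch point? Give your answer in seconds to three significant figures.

Components: vₓ = 79.40 cos 74.0° = 21.89 m/s, v_y0 = 79.40 sin 74.0° = 76.32 m/s.
Set y = v_y0 t − ½ g t² = 56.6: 4.900 t² − 76.32 t + 56.6 = 0.
t = [76.32 ± √(76.32² − 2·9.80·56.6)] / 9.80 = (76.32 ± 68.67) / 9.80, so t = 0.7807 s or t = 14.80 s.
The first (ascending) time is 0.7807 s.

0.781 s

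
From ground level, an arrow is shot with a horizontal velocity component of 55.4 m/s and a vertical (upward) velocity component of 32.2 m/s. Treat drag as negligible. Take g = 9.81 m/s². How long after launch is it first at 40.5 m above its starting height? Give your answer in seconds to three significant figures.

Height y(t) = 32.20 t − 4.905 t² = 40.5 gives 4.905 t² − 32.20 t + 40.5 = 0.
Quadratic formula: t = (32.20 ± √242.23) / 9.81 = (32.20 ± 15.56) / 9.81 → t = 1.696 s or 4.869 s.
The first (ascending) time is 1.696 s.

1.70 s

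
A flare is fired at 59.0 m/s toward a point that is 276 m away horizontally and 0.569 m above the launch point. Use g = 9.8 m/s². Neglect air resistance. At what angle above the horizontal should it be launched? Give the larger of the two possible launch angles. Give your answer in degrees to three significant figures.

Trajectory: y = x tanθ − g x² (1 + tan²θ)/(2v₀²). With x = 276, y = 0.569, v₀ = 59.0, g = 9.80:
107.2 tan²θ − 276 tanθ + (107.8) = 0.
tanθ = [276 ± √(276² − 4 × 107.2 × (107.8))] / (2 × 107.2) = (276 ± 173.0) / 214.5, giving tanθ = 0.4801 or 2.094.
θ = 25.65° or 64.47°; the larger is 64.47°.

64.5°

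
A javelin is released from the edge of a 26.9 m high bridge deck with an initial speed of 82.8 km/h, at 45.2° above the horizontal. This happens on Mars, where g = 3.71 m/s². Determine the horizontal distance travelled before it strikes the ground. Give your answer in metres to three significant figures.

Convert: 82.8 km/h = 82.8/3.6 = 23.00 m/s.
Resolve: vₓ = 23.00 cos 45.2° = 16.21 m/s and v_y0 = 23.00 sin 45.2° = 16.32 m/s.
The projectile lands when y = 26.9 + (16.32) t − ½·3.71·t² = 0. Positive root: t = (16.32 + √(16.32² + 2·3.71·26.9)) / 3.71 = (16.32 + 21.59) / 3.71 = 10.22 s.
Horizontal distance: R = vₓ t = 16.21 × 10.22 = 165.6 m.

166 m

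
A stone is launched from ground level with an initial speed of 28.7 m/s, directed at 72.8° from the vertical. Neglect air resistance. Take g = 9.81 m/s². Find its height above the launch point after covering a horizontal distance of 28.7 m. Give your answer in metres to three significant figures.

3.51 m

Components: vₓ = 28.70 sin 72.8° = 27.42 m/s, v_y0 = 28.70 cos 72.8° = 8.487 m/s.
Time to reach x = 28.7 m: t = x/vₓ = 28.7/27.42 = 1.047 s.
Height: y = v_y0 t − ½ g t² = 8.487 × 1.047 − 4.905 × 1.047² = 8.884 − 5.375 = 3.509 m.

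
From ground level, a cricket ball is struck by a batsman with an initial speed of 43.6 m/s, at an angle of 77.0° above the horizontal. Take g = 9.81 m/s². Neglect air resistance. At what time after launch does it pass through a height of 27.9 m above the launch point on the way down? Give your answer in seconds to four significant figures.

7.945 s

Resolve: vₓ = 43.60 cos 77.0° = 9.808 m/s and v_y0 = 43.60 sin 77.0° = 42.48 m/s.
Require v_y0 t − ½ g t² = 27.9, i.e. 4.905 t² − 42.48 t + 27.9 = 0.
t = [42.48 ± √(42.48² − 2·9.81·27.9)] / 9.81 = (42.48 ± 35.46) / 9.81, so t = 0.7159 s or t = 7.945 s.
The descending-branch root is 7.945 s.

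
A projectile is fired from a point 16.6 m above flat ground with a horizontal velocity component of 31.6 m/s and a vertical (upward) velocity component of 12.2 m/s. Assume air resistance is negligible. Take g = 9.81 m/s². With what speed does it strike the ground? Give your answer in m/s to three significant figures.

With up positive and y = 0 at the ground: y(t) = 16.6 + (12.20) t − 4.905 t². Setting y = 0 and taking the positive root: t = [12.20 + √(12.20² + 2·9.81·16.6)] / 9.81 = (12.20 + 21.78) / 9.81 = 3.464 s.
Vertical velocity at impact: v_y = v_y0 − g t = 12.20 − 9.81 × 3.464 = −21.78 m/s.
Speed: |v| = √(vₓ² + v_y²) = √(31.60² + 21.78²) = 38.38 m/s.

38.4 m/s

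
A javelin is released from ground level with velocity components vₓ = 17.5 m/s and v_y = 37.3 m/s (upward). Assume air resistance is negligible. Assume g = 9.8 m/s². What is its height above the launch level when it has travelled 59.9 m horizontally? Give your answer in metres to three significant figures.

Time to reach x = 59.9 m: t = x/vₓ = 59.9/17.50 = 3.423 s.
Height: y = v_y0 t − ½ g t² = 37.30 × 3.423 − 4.900 × 3.423² = 127.7 − 57.41 = 70.26 m.

70.3 m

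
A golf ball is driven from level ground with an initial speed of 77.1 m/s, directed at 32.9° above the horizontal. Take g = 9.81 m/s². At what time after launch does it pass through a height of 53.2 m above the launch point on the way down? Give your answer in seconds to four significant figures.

Resolve: vₓ = 77.10 cos 32.9° = 64.73 m/s and v_y0 = 77.10 sin 32.9° = 41.88 m/s.
Require v_y0 t − ½ g t² = 53.2, i.e. 4.905 t² − 41.88 t + 53.2 = 0.
t = [41.88 ± √(41.88² − 2·9.81·53.2)] / 9.81 = (41.88 ± 26.65) / 9.81, so t = 1.553 s or t = 6.985 s.
The descending-branch root is 6.985 s.

6.985 s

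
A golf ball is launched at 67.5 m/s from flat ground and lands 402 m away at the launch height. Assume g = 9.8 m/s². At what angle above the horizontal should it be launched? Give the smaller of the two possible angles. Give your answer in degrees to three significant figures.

Level-ground range R = v₀² sin(2θ)/g ⇒ sin(2θ) = gR/v₀² = 9.80 × 402 / 67.5² = 0.8647.
2θ = 59.84° or 180° − 59.84° = 120.2°, so θ = 29.92° or 60.08°.
The smaller angle is 29.92°.

29.9°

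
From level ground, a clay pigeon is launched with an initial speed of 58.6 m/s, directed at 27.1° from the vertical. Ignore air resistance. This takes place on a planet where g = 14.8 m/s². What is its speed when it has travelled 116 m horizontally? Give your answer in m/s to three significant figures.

Resolve: vₓ = 58.60 sin 27.1° = 26.69 m/s and v_y0 = 58.60 cos 27.1° = 52.17 m/s.
At x = 116 m, t = x/vₓ = 116/26.69 = 4.345 s.
Vertical velocity there: v_y = v_y0 − g t = 52.17 − 14.8 × 4.345 = −12.15 m/s.
Speed: √(vₓ² + v_y²) = √(26.69² + 12.15²) = 29.33 m/s.

29.3 m/s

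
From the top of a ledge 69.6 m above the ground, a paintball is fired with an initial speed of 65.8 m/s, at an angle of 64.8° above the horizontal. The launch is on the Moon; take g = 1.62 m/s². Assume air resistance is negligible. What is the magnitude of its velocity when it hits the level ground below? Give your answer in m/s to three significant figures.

67.5 m/s

Components: vₓ = 65.80 cos 64.8° = 28.02 m/s, v_y0 = 65.80 sin 64.8° = 59.54 m/s.
The projectile lands when y = 69.6 + (59.54) t − ½·1.62·t² = 0. Positive root: t = (59.54 + √(59.54² + 2·1.62·69.6)) / 1.62 = (59.54 + 61.40) / 1.62 = 74.65 s.
Vertical velocity at impact: v_y = v_y0 − g t = 59.54 − 1.62 × 74.65 = −61.40 m/s.
Speed: |v| = √(vₓ² + v_y²) = √(28.02² + 61.40²) = 67.49 m/s.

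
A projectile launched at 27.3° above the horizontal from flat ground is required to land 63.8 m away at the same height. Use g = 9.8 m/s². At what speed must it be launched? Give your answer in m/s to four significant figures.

27.70 m/s

Level-ground range: R = v₀² sin(2θ)/g, so v₀ = √(gR / sin 2θ).
v₀ = √(9.80 × 63.8 / sin 54.60°) = √(625.2 / 0.8151) = √767.05 = 27.70 m/s.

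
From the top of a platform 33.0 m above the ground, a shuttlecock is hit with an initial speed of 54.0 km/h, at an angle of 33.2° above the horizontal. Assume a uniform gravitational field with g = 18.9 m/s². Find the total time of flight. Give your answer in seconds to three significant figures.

2.35 s

Convert: 54.0 km/h = 54.0/3.6 = 15.00 m/s.
Components: vₓ = 15.00 cos 33.2° = 12.55 m/s, v_y0 = 15.00 sin 33.2° = 8.213 m/s.
Vertical motion (up positive, ground at y = 0): 9.450 t² − (8.213) t − 33.0 = 0, so t = (8.213 + √(8.213² + 2·18.9·33.0)) / 18.9 = (8.213 + 36.26) / 18.9 = 2.353 s.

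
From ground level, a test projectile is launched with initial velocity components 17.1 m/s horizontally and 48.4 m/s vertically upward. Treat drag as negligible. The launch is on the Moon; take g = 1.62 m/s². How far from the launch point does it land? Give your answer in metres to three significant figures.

1020 m

Flight time T = 2 v_y0 / g = 59.75 s.
Range: R = vₓ T = 17.10 × 59.75 = 1022 m.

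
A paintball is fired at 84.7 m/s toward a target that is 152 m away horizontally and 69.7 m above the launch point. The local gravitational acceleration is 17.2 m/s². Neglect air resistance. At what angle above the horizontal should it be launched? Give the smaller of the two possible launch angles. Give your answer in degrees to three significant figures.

36.5°

Trajectory: y = x tanθ − g x² (1 + tan²θ)/(2v₀²). With x = 152, y = 69.7, v₀ = 84.7, g = 17.2:
27.70 tan²θ − 152 tanθ + (97.40) = 0.
tanθ = [152 ± √(152² − 4 × 27.70 × (97.40))] / (2 × 27.70) = (152 ± 111.0) / 55.39, giving tanθ = 0.7407 or 4.747.
θ = 36.53° or 78.10°; the smaller is 36.53°.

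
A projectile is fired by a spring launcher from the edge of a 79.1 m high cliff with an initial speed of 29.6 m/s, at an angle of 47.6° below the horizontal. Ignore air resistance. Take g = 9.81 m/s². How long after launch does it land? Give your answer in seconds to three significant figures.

Resolve: vₓ = 29.60 cos 47.6° = 19.96 m/s and v_y0 = −21.86 m/s (downward).
Vertical motion (up positive, ground at y = 0): 4.905 t² − (−21.86) t − 79.1 = 0, so t = (−21.86 + √(21.86² + 2·9.81·79.1)) / 9.81 = (−21.86 + 45.05) / 9.81 = 2.364 s.

2.36 s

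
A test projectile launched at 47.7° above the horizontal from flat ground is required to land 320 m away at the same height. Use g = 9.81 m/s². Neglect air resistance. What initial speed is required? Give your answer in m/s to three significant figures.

56.2 m/s

From R = (v₀² / g) sin 2θ: v₀ = √(gR / sin 2θ).
v₀ = √(9.81 × 320 / sin 95.40°) = √(3139 / 0.9956) = √3153.2 = 56.15 m/s.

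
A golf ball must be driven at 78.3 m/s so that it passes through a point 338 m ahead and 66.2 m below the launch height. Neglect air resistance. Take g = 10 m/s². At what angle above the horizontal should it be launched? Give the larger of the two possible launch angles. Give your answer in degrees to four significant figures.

74.25°

Trajectory: y = x tanθ − g x² (1 + tan²θ)/(2v₀²). With x = 338, y = −66.2, v₀ = 78.3, g = 10.0:
93.17 tan²θ − 338 tanθ + (26.97) = 0.
tanθ = [338 ± √(338² − 4 × 93.17 × (26.97))] / (2 × 93.17) = (338 ± 322.8) / 186.3, giving tanθ = 0.08163 or 3.546.
θ = 4.667° or 74.25°; the larger is 74.25°.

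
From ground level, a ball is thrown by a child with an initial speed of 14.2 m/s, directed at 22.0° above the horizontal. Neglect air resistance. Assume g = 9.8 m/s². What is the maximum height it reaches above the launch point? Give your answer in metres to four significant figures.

Components: vₓ = 14.20 cos 22.0° = 13.17 m/s, v_y0 = 14.20 sin 22.0° = 5.319 m/s.
Peak height H = v_y0² / (2g) = 28.296 / 19.60 = 1.444 m.

1.444 m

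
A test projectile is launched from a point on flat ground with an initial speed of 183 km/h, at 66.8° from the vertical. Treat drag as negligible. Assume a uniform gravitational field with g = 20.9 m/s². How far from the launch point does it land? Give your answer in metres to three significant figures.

89.5 m

Convert: 183 km/h = 183/3.6 = 50.83 m/s.
vₓ = 50.83 sin 66.8° = 46.72 m/s; v_y0 = 50.83 cos 66.8° = 20.03 m/s.
Flight time T = 2 v_y0 / g = 1.916 s.
Horizontal distance R = vₓ T = 46.72 × 1.916 = 89.53 m.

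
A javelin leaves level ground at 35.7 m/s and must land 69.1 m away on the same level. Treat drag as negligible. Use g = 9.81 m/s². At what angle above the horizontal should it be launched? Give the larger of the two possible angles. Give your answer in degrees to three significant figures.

73.9°

R = v₀² sin 2θ / g gives sin 2θ = gR/v₀² = 9.81·69.1/35.7² = 0.5319.
2θ = 32.13° or 180° − 32.13° = 147.9°, so θ = 16.07° or 73.93°.
The larger angle is 73.93°.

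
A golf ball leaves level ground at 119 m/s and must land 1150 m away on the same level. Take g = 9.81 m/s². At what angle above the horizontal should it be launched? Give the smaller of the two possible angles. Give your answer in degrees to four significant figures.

26.41°

R = v₀² sin 2θ / g gives sin 2θ = gR/v₀² = 9.81·1150/119² = 0.7967.
2θ = 52.81° or 180° − 52.81° = 127.2°, so θ = 26.41° or 63.59°.
The smaller angle is 26.41°.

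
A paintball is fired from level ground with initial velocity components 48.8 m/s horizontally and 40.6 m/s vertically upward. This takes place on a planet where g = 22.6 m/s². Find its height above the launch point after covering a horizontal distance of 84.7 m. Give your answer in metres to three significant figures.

Time to reach x = 84.7 m: t = x/vₓ = 84.7/48.80 = 1.736 s.
Height: y = v_y0 t − ½ g t² = 40.60 × 1.736 − 11.30 × 1.736² = 70.47 − 34.04 = 36.43 m.

36.4 m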